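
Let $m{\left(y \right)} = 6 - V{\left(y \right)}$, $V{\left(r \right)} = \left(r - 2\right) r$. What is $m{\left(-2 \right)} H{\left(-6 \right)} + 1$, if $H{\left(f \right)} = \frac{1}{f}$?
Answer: $\frac{4}{3} \approx 1.3333$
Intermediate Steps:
$V{\left(r \right)} = r \left(-2 + r\right)$ ($V{\left(r \right)} = \left(-2 + r\right) r = r \left(-2 + r\right)$)
$m{\left(y \right)} = 6 - y \left(-2 + y\right)$
$m{\left(-2 \right)} H{\left(-6 \right)} + 1 = \frac{6 - - 2 \left(-2 - 2\right)}{-6} + 1 = \left(6 - \left(-2\right) \left(-4\right)\right) \left(- \frac{1}{6}\right) + 1 = \left(6 - 8\right) \left(- \frac{1}{6}\right) + 1 = \left(-2\right) \left(- \frac{1}{6}\right) + 1 = \frac{1}{3} + 1 = \frac{4}{3}$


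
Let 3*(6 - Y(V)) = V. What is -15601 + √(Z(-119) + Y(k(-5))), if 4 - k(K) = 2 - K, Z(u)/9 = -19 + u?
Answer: -15601 + I*√1235 ≈ -15601.0 + 35.143*I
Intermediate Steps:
Z(u) = -171 + 9*u (Z(u) = 9*(-19 + u) = -171 + 9*u)
k(K) = 2 + K (k(K) = 4 - (2 - K) = 4 + (-2 + K) = 2 + K)
Y(V) = 6 - V/3
-15601 + √(Z(-119) + Y(k(-5))) = -15601 + √((-171 + 9*(-119)) + (6 - (2 - 5)/3)) = -15601 + √((-171 - 1071) + (6 - ⅓*(-3))) = -15601 + √(-1242 + (6 + 1)) = -15601 + √(-1242 + 7) = -15601 + √(-1235) = -15601 + I*√1235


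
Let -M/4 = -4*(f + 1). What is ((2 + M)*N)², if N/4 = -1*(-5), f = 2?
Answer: 1000000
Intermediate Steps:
N = 20 (N = 4*(-1*(-5)) = 4*5 = 20)
M = 48 (M = -(-16)*(2 + 1) = -(-16)*3 = -4*(-12) = 48)
((2 + M)*N)² = ((2 + 48)*20)² = (50*20)² = 1000² = 1000000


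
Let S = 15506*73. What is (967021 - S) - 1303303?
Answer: -1468220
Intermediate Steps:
S = 1131938
(967021 - S) - 1303303 = (967021 - 1*1131938) - 1303303 = (967021 - 1131938) - 1303303 = -164917 - 1303303 = -1468220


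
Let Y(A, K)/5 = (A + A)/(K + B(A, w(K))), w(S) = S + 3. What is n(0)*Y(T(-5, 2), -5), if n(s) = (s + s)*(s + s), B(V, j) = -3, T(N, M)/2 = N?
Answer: 0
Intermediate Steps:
w(S) = 3 + S
T(N, M) = 2*N
n(s) = 4*s**2 (n(s) = (2*s)*(2*s) = 4*s**2)
Y(A, K) = 10*A/(-3 + K) (Y(A, K) = 5*((A + A)/(K - 3)) = 5*((2*A)/(-3 + K)) = 5*(2*A/(-3 + K)) = 10*A/(-3 + K))
n(0)*Y(T(-5, 2), -5) = (4*0**2)*(10*(2*(-5))/(-3 - 5)) = (4*0)*(10*(-10)/(-8)) = 0*(10*(-10)*(-1/8)) = 0*(25/2) = 0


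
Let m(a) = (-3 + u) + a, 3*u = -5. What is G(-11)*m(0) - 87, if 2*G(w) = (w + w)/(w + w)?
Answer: -268/3 ≈ -89.333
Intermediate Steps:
u = -5/3 (u = (⅓)*(-5) = -5/3 ≈ -1.6667)
G(w) = ½ (G(w) = ((w + w)/(w + w))/2 = ((2*w)/((2*w)))/2 = ((2*w)*(1/(2*w)))/2 = (½)*1 = ½)
m(a) = -14/3 + a (m(a) = (-3 - 5/3) + a = -14/3 + a)
G(-11)*m(0) - 87 = (-14/3 + 0)/2 - 87 = (½)*(-14/3) - 87 = -7/3 - 87 = -268/3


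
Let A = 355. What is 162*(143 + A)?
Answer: 80676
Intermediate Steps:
162*(143 + A) = 162*(143 + 355) = 162*498 = 80676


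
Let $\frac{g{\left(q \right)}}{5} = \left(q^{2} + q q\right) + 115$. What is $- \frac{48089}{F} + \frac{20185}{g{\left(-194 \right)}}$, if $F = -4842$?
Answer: $\frac{1214944199}{121674618} \approx 9.9852$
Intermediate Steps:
$g{\left(q \right)} = 575 + 10 q^{2}$ ($g{\left(q \right)} = 5 \left(\left(q^{2} + q q\right) + 115\right) = 5 \left(\left(q^{2} + q^{2}\right) + 115\right) = 5 \left(2 q^{2} + 115\right) = 5 \left(115 + 2 q^{2}\right) = 575 + 10 q^{2}$)
$- \frac{48089}{F} + \frac{20185}{g{\left(-194 \right)}} = - \frac{48089}{-4842} + \frac{20185}{575 + 10 \left(-194\right)^{2}} = \left(-48089\right) \left(- \frac{1}{4842}\right) + \frac{20185}{575 + 10 \cdot 37636} = \frac{48089}{4842} + \frac{20185}{575 + 376360} = \frac{48089}{4842} + \frac{20185}{376935} = \frac{48089}{4842} + 20185 \cdot \frac{1}{376935} = \frac{48089}{4842} + \frac{4037}{75387} = \frac{1214944199}{121674618}$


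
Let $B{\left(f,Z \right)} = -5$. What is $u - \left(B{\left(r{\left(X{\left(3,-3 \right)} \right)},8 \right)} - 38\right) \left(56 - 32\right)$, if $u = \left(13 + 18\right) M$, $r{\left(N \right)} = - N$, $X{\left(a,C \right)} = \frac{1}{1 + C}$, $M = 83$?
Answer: $3605$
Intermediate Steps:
$u = 2573$ ($u = \left(13 + 18\right) 83 = 31 \cdot 83 = 2573$)
$u - \left(B{\left(r{\left(X{\left(3,-3 \right)} \right)},8 \right)} - 38\right) \left(56 - 32\right) = 2573 - \left(-5 - 38\right) \left(56 - 32\right) = 2573 - \left(-43\right) 24 = 2573 - -1032 = 2573 + 1032 = 3605$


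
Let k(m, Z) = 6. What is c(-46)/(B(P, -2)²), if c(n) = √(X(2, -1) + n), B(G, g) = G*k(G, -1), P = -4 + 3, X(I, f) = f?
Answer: I*√47/36 ≈ 0.19043*I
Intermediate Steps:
P = -1
B(G, g) = 6*G (B(G, g) = G*6 = 6*G)
c(n) = √(-1 + n)
c(-46)/(B(P, -2)²) = √(-1 - 46)/((6*(-1))²) = √(-47)/((-6)²) = (I*√47)/36 = (I*√47)*(1/36) = I*√47/36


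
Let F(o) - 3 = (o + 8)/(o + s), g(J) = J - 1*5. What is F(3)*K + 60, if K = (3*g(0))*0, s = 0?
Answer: 60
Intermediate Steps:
g(J) = -5 + J (g(J) = J - 5 = -5 + J)
F(o) = 3 + (8 + o)/o (F(o) = 3 + (o + 8)/(o + 0) = 3 + (8 + o)/o)
K = 0 (K = (3*(-5 + 0))*0 = (3*(-5))*0 = -15*0 = 0)
F(3)*K + 60 = (4 + 8/3)*0 + 60 = (20/3)*0 + 60 = 0 + 60 = 60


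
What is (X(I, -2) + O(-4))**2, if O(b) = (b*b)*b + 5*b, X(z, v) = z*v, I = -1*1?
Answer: 6724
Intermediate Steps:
I = -1
X(z, v) = v*z
O(b) = b**3 + 5*b (O(b) = b**2*b + 5*b = b**3 + 5*b)
(X(I, -2) + O(-4))**2 = (-2*(-1) - 4*(5 + (-4)**2))**2 = (2 - 4*(5 + 16))**2 = (2 - 4*21)**2 = (2 - 84)**2 = (-82)**2 = 6724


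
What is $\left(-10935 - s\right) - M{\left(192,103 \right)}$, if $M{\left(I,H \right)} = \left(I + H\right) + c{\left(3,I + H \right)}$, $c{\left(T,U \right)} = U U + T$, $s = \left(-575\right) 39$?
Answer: $-75833$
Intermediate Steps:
$s = -22425$
$c{\left(T,U \right)} = T + U^{2}$ ($c{\left(T,U \right)} = U^{2} + T = T + U^{2}$)
$M{\left(I,H \right)} = 3 + H + I + \left(H + I\right)^{2}$ ($M{\left(I,H \right)} = \left(I + H\right) + \left(3 + \left(I + H\right)^{2}\right) = \left(H + I\right) + \left(3 + \left(H + I\right)^{2}\right) = 3 + H + I + \left(H + I\right)^{2}$)
$\left(-10935 - s\right) - M{\left(192,103 \right)} = \left(-10935 - -22425\right) - \left(3 + 103 + 192 + \left(103 + 192\right)^{2}\right) = \left(-10935 + 22425\right) - \left(3 + 103 + 192 + 295^{2}\right) = 11490 - \left(3 + 103 + 192 + 87025\right) = 11490 - 87323 = -75833$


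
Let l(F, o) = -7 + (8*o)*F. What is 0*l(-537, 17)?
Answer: 0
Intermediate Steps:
l(F, o) = -7 + 8*F*o
0*l(-537, 17) = 0*(-7 + 8*(-537)*17) = 0*(-7 - 73032) = 0*(-73039) = 0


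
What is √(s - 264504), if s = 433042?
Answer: √168538 ≈ 410.53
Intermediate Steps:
√(s - 264504) = √(433042 - 264504) = √168538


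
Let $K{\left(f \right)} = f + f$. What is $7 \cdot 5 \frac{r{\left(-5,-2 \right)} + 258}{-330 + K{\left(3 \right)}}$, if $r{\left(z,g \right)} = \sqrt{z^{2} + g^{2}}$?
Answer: $- \frac{1505}{54} - \frac{35 \sqrt{29}}{324} \approx -28.452$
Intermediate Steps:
$K{\left(f \right)} = 2 f$
$r{\left(z,g \right)} = \sqrt{g^{2} + z^{2}}$
$7 \cdot 5 \frac{r{\left(-5,-2 \right)} + 258}{-330 + K{\left(3 \right)}} = 7 \cdot 5 \frac{\sqrt{\left(-2\right)^{2} + \left(-5\right)^{2}} + 258}{-330 + 2 \cdot 3} = 35 \frac{\sqrt{4 + 25} + 258}{-330 + 6} = 35 \frac{\sqrt{29} + 258}{-324} = 35 \left(258 + \sqrt{29}\right) \left(- \frac{1}{324}\right) = 35 \left(- \frac{43}{54} - \frac{\sqrt{29}}{324}\right) = - \frac{1505}{54} - \frac{35 \sqrt{29}}{324}$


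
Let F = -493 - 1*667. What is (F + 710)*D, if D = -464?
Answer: 208800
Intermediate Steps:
F = -1160 (F = -493 - 667 = -1160)
(F + 710)*D = (-1160 + 710)*(-464) = -450*(-464) = 208800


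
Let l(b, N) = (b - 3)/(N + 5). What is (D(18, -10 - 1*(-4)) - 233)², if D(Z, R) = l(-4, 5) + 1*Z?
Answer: 4652649/100 ≈ 46527.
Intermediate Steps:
l(b, N) = (-3 + b)/(5 + N)
D(Z, R) = -7/10 + Z (D(Z, R) = (-3 - 4)/(5 + 5) + 1*Z = -7/10 + Z)
(D(18, -10 - 1*(-4)) - 233)² = ((-7/10 + 18) - 233)² = (173/10 - 233)² = (-2157/10)² = 4652649/100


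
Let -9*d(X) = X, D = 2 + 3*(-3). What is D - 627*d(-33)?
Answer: -2306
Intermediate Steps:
D = -7 (D = 2 - 9 = -7)
d(X) = -X/9
D - 627*d(-33) = -7 - (-209)*(-33)/3 = -7 - 627*11/3 = -7 - 2299 = -2306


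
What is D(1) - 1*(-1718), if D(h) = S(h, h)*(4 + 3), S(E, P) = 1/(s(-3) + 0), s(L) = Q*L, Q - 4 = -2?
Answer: 10301/6 ≈ 1716.8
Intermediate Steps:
Q = 2 (Q = 4 - 2 = 2)
s(L) = 2*L
S(E, P) = -⅙ (S(E, P) = 1/(2*(-3) + 0) = 1/(-6 + 0) = 1/(-6) = -⅙)
D(h) = -7/6 (D(h) = -(4 + 3)/6 = -⅙*7 = -7/6)
D(1) - 1*(-1718) = -7/6 - 1*(-1718) = -7/6 + 1718 = 10301/6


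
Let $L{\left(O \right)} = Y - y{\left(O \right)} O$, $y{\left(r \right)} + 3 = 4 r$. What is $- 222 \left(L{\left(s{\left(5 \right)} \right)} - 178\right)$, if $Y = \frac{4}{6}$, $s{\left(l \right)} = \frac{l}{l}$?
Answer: $39590$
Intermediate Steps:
$s{\left(l \right)} = 1$
$y{\left(r \right)} = -3 + 4 r$
$Y = \frac{2}{3}$ ($Y = 4 \cdot \frac{1}{6} = \frac{2}{3} \approx 0.66667$)
$L{\left(O \right)} = \frac{2}{3} - O \left(-3 + 4 O\right)$ ($L{\left(O \right)} = \frac{2}{3} - \left(-3 + 4 O\right) O = \frac{2}{3} - O \left(-3 + 4 O\right)$)
$- 222 \left(L{\left(s{\left(5 \right)} \right)} - 178\right) = - 222 \left(\left(\frac{2}{3} - 1 \left(-3 + 4 \cdot 1\right)\right) - 178\right) = - 222 \left(\left(\frac{2}{3} - 1 \left(-3 + 4\right)\right) - 178\right) = - 222 \left(\left(\frac{2}{3} - 1 \cdot 1\right) - 178\right) = - 222 \left(\left(\frac{2}{3} - 1\right) - 178\right) = - 222 \left(- \frac{1}{3} - 178\right) = \left(-222\right) \left(- \frac{535}{3}\right) = 39590$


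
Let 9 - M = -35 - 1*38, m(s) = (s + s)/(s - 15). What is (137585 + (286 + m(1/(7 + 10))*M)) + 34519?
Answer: 21893448/127 ≈ 1.7239e+5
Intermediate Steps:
m(s) = 2*s/(-15 + s) (m(s) = (2*s)/(-15 + s) = 2*s/(-15 + s))
M = 82 (M = 9 - (-35 - 1*38) = 9 - (-35 - 38) = 9 - 1*(-73) = 9 + 73 = 82)
(137585 + (286 + m(1/(7 + 10))*M)) + 34519 = (137585 + (286 + (2/((7 + 10)*(-15 + 1/(7 + 10))))*82)) + 34519 = (137585 + (286 + (2/(17*(-15 + 1/17)))*82)) + 34519 = (137585 + (286 + (2*(1/17)/(-15 + 1/17))*82)) + 34519 = (137585 + (286 + (2*(1/17)/(-254/17))*82)) + 34519 = (137585 + (286 + (2*(1/17)*(-17/254))*82)) + 34519 = (137585 + (286 - 1/127*82)) + 34519 = (137585 + (286 - 82/127)) + 34519 = (137585 + 36240/127) + 34519 = 17509535/127 + 34519 = 21893448/127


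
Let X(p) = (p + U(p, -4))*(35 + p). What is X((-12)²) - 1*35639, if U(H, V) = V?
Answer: -10579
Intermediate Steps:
X(p) = (-4 + p)*(35 + p) (X(p) = (p - 4)*(35 + p) = (-4 + p)*(35 + p))
X((-12)²) - 1*35639 = (-140 + ((-12)²)² + 31*(-12)²) - 1*35639 = (-140 + 144² + 31*144) - 35639 = (-140 + 20736 + 4464) - 35639 = 25060 - 35639 = -10579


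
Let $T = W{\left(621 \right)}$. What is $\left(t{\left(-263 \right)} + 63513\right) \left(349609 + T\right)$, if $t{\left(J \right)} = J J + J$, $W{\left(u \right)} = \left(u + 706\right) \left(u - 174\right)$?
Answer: $124841719982$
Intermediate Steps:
$W{\left(u \right)} = \left(-174 + u\right) \left(706 + u\right)$ ($W{\left(u \right)} = \left(706 + u\right) \left(-174 + u\right) = \left(-174 + u\right) \left(706 + u\right)$)
$T = 593169$ ($T = -122844 + 621^{2} + 532 \cdot 621 = -122844 + 385641 + 330372 = 593169$)
$t{\left(J \right)} = J + J^{2}$ ($t{\left(J \right)} = J^{2} + J = J + J^{2}$)
$\left(t{\left(-263 \right)} + 63513\right) \left(349609 + T\right) = \left(- 263 \left(1 - 263\right) + 63513\right) \left(349609 + 593169\right) = \left(\left(-263\right) \left(-262\right) + 63513\right) 942778 = \left(68906 + 63513\right) 942778 = 132419 \cdot 942778 = 124841719982$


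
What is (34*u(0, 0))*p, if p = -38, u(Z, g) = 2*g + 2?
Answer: -2584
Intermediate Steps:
u(Z, g) = 2 + 2*g
(34*u(0, 0))*p = (34*(2 + 2*0))*(-38) = (34*(2 + 0))*(-38) = (34*2)*(-38) = 68*(-38) = -2584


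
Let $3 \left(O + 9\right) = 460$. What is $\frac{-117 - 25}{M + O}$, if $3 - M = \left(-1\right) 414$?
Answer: $- \frac{213}{842} \approx -0.25297$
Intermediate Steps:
$O = \frac{433}{3}$ ($O = -9 + \frac{1}{3} \cdot 460 = -9 + \frac{460}{3} = \frac{433}{3} \approx 144.33$)
$M = 417$ ($M = 3 - \left(-1\right) 414 = 3 - -414 = 3 + 414 = 417$)
$\frac{-117 - 25}{M + O} = \frac{-117 - 25}{417 + \frac{433}{3}} = - \frac{142}{\frac{1684}{3}} = \left(-142\right) \frac{3}{1684} = - \frac{213}{842}$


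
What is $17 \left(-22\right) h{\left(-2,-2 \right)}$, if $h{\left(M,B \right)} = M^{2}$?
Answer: $-1496$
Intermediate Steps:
$17 \left(-22\right) h{\left(-2,-2 \right)} = 17 \left(-22\right) \left(-2\right)^{2} = \left(-374\right) 4 = -1496$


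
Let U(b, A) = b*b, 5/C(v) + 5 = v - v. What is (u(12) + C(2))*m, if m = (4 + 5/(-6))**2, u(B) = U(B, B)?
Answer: 51623/36 ≈ 1434.0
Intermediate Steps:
C(v) = -1 (C(v) = 5/(-5 + (v - v)) = 5/(-5 + 0) = 5/(-5) = 5*(-1/5) = -1)
U(b, A) = b**2
u(B) = B**2
m = 361/36 (m = (4 + 5*(-1/6))**2 = (4 - 5/6)**2 = (19/6)**2 = 361/36 ≈ 10.028)
(u(12) + C(2))*m = (12**2 - 1)*(361/36) = (144 - 1)*(361/36) = 143*(361/36) = 51623/36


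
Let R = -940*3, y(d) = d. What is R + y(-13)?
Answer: -2833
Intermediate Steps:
R = -2820
R + y(-13) = -2820 - 13 = -2833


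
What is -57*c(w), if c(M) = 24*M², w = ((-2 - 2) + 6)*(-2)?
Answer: -21888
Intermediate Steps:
w = -4 (w = (-4 + 6)*(-2) = 2*(-2) = -4)
-57*c(w) = -1368*(-4)² = -1368*16 = -57*384 = -21888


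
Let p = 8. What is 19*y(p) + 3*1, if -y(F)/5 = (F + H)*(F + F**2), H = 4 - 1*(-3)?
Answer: -102597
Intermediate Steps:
H = 7 (H = 4 + 3 = 7)
y(F) = -5*(7 + F)*(F + F**2) (y(F) = -5*(F + 7)*(F + F**2) = -5*(7 + F)*(F + F**2))
19*y(p) + 3*1 = 19*(-5*8*(7 + 8**2 + 8*8)) + 3*1 = 19*(-5*8*(7 + 64 + 64)) + 3 = 19*(-5*8*135) + 3 = 19*(-5400) + 3 = -102600 + 3 = -102597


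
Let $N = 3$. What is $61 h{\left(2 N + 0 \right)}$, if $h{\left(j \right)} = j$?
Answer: $366$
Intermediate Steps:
$61 h{\left(2 N + 0 \right)} = 61 \left(2 \cdot 3 + 0\right) = 61 \left(6 + 0\right) = 61 \cdot 6 = 366$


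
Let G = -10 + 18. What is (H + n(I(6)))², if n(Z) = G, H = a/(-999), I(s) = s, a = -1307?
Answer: 86471401/998001 ≈ 86.645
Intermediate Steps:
H = 1307/999 (H = -1307/(-999) = -1307*(-1/999) = 1307/999 ≈ 1.3083)
G = 8
n(Z) = 8
(H + n(I(6)))² = (1307/999 + 8)² = (9299/999)² = 86471401/998001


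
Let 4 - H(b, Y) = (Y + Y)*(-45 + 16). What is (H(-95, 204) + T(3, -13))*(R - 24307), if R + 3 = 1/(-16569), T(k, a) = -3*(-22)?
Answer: -4794035037682/16569 ≈ -2.8934e+8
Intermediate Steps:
T(k, a) = 66
R = -49708/16569 (R = -3 + 1/(-16569) = -3 - 1/16569 = -49708/16569 ≈ -3.0001)
H(b, Y) = 4 + 58*Y (H(b, Y) = 4 - (Y + Y)*(-45 + 16) = 4 - 2*Y*(-29) = 4 - (-58)*Y = 4 + 58*Y)
(H(-95, 204) + T(3, -13))*(R - 24307) = ((4 + 58*204) + 66)*(-49708/16569 - 24307) = ((4 + 11832) + 66)*(-402792391/16569) = (11836 + 66)*(-402792391/16569) = 11902*(-402792391/16569) = -4794035037682/16569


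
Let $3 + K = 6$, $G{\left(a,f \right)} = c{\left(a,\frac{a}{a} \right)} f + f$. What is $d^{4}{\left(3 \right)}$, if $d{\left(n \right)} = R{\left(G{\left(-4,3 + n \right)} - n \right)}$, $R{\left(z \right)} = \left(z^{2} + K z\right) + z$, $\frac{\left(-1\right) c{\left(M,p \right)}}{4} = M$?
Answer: $10811592721058481$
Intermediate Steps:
$c{\left(M,p \right)} = - 4 M$
$G{\left(a,f \right)} = f - 4 a f$ ($G{\left(a,f \right)} = - 4 a f + f = f - 4 a f$)
$K = 3$ ($K = -3 + 6 = 3$)
$R{\left(z \right)} = z^{2} + 4 z$ ($R{\left(z \right)} = \left(z^{2} + 3 z\right) + z = z^{2} + 4 z$)
$d{\left(n \right)} = \left(51 + 16 n\right) \left(55 + 16 n\right)$ ($d{\left(n \right)} = \left(\left(3 + n\right) \left(1 - -16\right) - n\right) \left(4 - \left(n - \left(3 + n\right) \left(1 - -16\right)\right)\right) = \left(\left(3 + n\right) \left(1 + 16\right) - n\right) \left(4 - \left(n - \left(3 + n\right) \left(1 + 16\right)\right)\right) = \left(\left(3 + n\right) 17 - n\right) \left(4 - \left(n - \left(3 + n\right) 17\right)\right) = \left(\left(51 + 17 n\right) - n\right) \left(4 + \left(\left(51 + 17 n\right) - n\right)\right) = \left(51 + 16 n\right) \left(4 + \left(51 + 16 n\right)\right) = \left(51 + 16 n\right) \left(55 + 16 n\right)$)
$d^{4}{\left(3 \right)} = \left(\left(51 + 16 \cdot 3\right) \left(55 + 16 \cdot 3\right)\right)^{4} = \left(\left(51 + 48\right) \left(55 + 48\right)\right)^{4} = \left(99 \cdot 103\right)^{4} = 10197^{4} = 10811592721058481$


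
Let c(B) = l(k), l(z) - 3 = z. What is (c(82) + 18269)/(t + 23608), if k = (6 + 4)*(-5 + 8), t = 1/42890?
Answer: 784972780/1012547121 ≈ 0.77525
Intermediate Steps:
t = 1/42890 ≈ 2.3315e-5
k = 30 (k = 10*3 = 30)
l(z) = 3 + z
c(B) = 33 (c(B) = 3 + 30 = 33)
(c(82) + 18269)/(t + 23608) = (33 + 18269)/(1/42890 + 23608) = 18302/(1012547121/42890) = 18302*(42890/1012547121) = 784972780/1012547121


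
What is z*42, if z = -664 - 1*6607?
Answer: -305382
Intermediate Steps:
z = -7271 (z = -664 - 6607 = -7271)
z*42 = -7271*42 = -305382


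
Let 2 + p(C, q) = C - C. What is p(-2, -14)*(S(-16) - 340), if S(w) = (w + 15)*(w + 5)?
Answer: 658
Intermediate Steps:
p(C, q) = -2 (p(C, q) = -2 + (C - C) = -2 + 0 = -2)
S(w) = (5 + w)*(15 + w) (S(w) = (15 + w)*(5 + w) = (5 + w)*(15 + w))
p(-2, -14)*(S(-16) - 340) = -2*((75 + (-16)² + 20*(-16)) - 340) = -2*((75 + 256 - 320) - 340) = -2*(11 - 340) = -2*(-329) = 658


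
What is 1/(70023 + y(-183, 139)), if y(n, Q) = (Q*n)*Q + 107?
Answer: -1/3465613 ≈ -2.8855e-7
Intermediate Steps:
y(n, Q) = 107 + n*Q² (y(n, Q) = n*Q² + 107 = 107 + n*Q²)
1/(70023 + y(-183, 139)) = 1/(70023 + (107 - 183*139²)) = 1/(70023 + (107 - 183*19321)) = 1/(70023 + (107 - 3535743)) = 1/(70023 - 3535636) = 1/(-3465613) = -1/3465613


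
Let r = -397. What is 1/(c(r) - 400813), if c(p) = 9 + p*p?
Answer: -1/243195 ≈ -4.1119e-6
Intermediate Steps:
c(p) = 9 + p²
1/(c(r) - 400813) = 1/((9 + (-397)²) - 400813) = 1/((9 + 157609) - 400813) = 1/(157618 - 400813) = 1/(-243195) = -1/243195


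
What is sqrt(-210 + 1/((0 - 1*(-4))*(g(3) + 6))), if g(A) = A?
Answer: I*sqrt(7559)/6 ≈ 14.49*I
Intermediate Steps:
sqrt(-210 + 1/((0 - 1*(-4))*(g(3) + 6))) = sqrt(-210 + 1/((0 - 1*(-4))*(3 + 6))) = sqrt(-210 + 1/((0 + 4)*9)) = sqrt(-210 + 1/(4*9)) = sqrt(-210 + 1/36) = sqrt(-7559/36) = I*sqrt(7559)/6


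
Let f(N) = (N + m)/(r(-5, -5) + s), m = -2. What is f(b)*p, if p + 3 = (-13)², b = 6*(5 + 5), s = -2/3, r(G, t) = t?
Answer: -28884/17 ≈ -1699.1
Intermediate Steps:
s = -⅔ (s = -2*⅓ = -⅔ ≈ -0.66667)
b = 60 (b = 6*10 = 60)
p = 166 (p = -3 + (-13)² = -3 + 169 = 166)
f(N) = 6/17 - 3*N/17 (f(N) = (N - 2)/(-5 - ⅔) = (-2 + N)/(-17/3) = (-2 + N)*(-3/17) = 6/17 - 3*N/17)
f(b)*p = (6/17 - 3/17*60)*166 = (6/17 - 180/17)*166 = -174/17*166 = -28884/17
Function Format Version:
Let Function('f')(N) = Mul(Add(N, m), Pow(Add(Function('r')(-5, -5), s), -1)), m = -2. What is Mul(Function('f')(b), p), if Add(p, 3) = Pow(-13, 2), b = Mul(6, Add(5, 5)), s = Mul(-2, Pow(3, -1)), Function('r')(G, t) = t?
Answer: Rational(-28884, 17) ≈ -1699.1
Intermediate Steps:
s = Rational(-2, 3) (s = Mul(-2, Rational(1, 3)) = Rational(-2, 3) ≈ -0.66667)
b = 60 (b = Mul(6, 10) = 60)
p = 166 (p = Add(-3, Pow(-13, 2)) = Add(-3, 169) = 166)
Function('f')(N) = Add(Rational(6, 17), Mul(Rational(-3, 17), N)) (Function('f')(N) = Mul(Add(N, -2), Pow(Add(-5, Rational(-2, 3)), -1)) = Mul(Add(-2, N), Pow(Rational(-17, 3), -1)) = Mul(Add(-2, N), Rational(-3, 17)) = Add(Rational(6, 17), Mul(Rational(-3, 17), N)))
Mul(Function('f')(b), p) = Mul(Add(Rational(6, 17), Mul(Rational(-3, 17), 60)), 166) = Mul(Add(Rational(6, 17), Rational(-180, 17)), 166) = Mul(Rational(-174, 17), 166) = Rational(-28884, 17)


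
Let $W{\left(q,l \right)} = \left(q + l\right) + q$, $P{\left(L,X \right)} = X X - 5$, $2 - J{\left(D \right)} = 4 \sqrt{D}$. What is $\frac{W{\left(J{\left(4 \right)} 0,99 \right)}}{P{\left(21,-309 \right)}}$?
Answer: $\frac{99}{95476} \approx 0.0010369$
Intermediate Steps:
$J{\left(D \right)} = 2 - 4 \sqrt{D}$
$P{\left(L,X \right)} = -5 + X^{2}$ ($P{\left(L,X \right)} = X^{2} - 5 = -5 + X^{2}$)
$W{\left(q,l \right)} = l + 2 q$ ($W{\left(q,l \right)} = \left(l + q\right) + q = l + 2 q$)
$\frac{W{\left(J{\left(4 \right)} 0,99 \right)}}{P{\left(21,-309 \right)}} = \frac{99 + 2 \left(2 - 4 \sqrt{4}\right) 0}{-5 + \left(-309\right)^{2}} = \frac{99 + 2 \left(2 - 8\right) 0}{-5 + 95481} = \frac{99 + 2 \left(2 - 8\right) 0}{95476} = \left(99 + 2 \left(\left(-6\right) 0\right)\right) \frac{1}{95476} = \left(99 + 2 \cdot 0\right) \frac{1}{95476} = \left(99 + 0\right) \frac{1}{95476} = 99 \cdot \frac{1}{95476} = \frac{99}{95476}$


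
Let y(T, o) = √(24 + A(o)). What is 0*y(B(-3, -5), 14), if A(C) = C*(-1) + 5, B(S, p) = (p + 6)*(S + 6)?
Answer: 0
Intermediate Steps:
B(S, p) = (6 + S)*(6 + p) (B(S, p) = (6 + p)*(6 + S) = (6 + S)*(6 + p))
A(C) = 5 - C (A(C) = -C + 5 = 5 - C)
y(T, o) = √(29 - o) (y(T, o) = √(24 + (5 - o)) = √(29 - o))
0*y(B(-3, -5), 14) = 0*√(29 - 1*14) = 0*√(29 - 14) = 0*√15 = 0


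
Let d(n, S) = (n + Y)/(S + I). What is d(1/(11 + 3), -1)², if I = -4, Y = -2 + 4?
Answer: 841/4900 ≈ 0.17163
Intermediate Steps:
Y = 2
d(n, S) = (2 + n)/(-4 + S) (d(n, S) = (n + 2)/(S - 4) = (2 + n)/(-4 + S))
d(1/(11 + 3), -1)² = ((2 + 1/(11 + 3))/(-4 - 1))² = ((2 + 1/14)/(-5))² = (-(2 + 1/14)/5)² = (-⅕*29/14)² = (-29/70)² = 841/4900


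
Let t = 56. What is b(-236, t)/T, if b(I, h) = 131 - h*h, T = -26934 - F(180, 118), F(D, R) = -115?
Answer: 3005/26819 ≈ 0.11205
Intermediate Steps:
T = -26819 (T = -26934 - 1*(-115) = -26934 + 115 = -26819)
b(I, h) = 131 - h²
b(-236, t)/T = (131 - 1*56²)/(-26819) = (131 - 1*3136)*(-1/26819) = (131 - 3136)*(-1/26819) = -3005*(-1/26819) = 3005/26819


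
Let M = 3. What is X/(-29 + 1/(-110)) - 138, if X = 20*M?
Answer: -446958/3191 ≈ -140.07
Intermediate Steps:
X = 60 (X = 20*3 = 60)
X/(-29 + 1/(-110)) - 138 = 60/(-29 + 1/(-110)) - 138 = 60/(-29 - 1/110) - 138 = 60/(-3191/110) - 138 = -110/3191*60 - 138 = -6600/3191 - 138 = -446958/3191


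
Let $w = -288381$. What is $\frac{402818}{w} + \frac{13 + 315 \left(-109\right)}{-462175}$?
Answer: $- \frac{176274596468}{133282488675} \approx -1.3226$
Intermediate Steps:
$\frac{402818}{w} + \frac{13 + 315 \left(-109\right)}{-462175} = \frac{402818}{-288381} + \frac{13 + 315 \left(-109\right)}{-462175} = 402818 \left(- \frac{1}{288381}\right) + \left(13 - 34335\right) \left(- \frac{1}{462175}\right) = - \frac{402818}{288381} - - \frac{34322}{462175} = - \frac{402818}{288381} + \frac{34322}{462175} = - \frac{176274596468}{133282488675}$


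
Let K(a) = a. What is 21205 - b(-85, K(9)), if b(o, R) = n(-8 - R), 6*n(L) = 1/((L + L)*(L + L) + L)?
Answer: 144914969/6834 ≈ 21205.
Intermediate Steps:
n(L) = 1/(6*(L + 4*L²)) (n(L) = 1/(6*((L + L)*(L + L) + L)) = 1/(6*((2*L)*(2*L) + L)) = 1/(6*(4*L² + L)) = 1/(6*(L + 4*L²)))
b(o, R) = 1/(6*(-31 - 4*R)*(-8 - R)) (b(o, R) = 1/(6*(-8 - R)*(1 + 4*(-8 - R))) = 1/(6*(-8 - R)*(1 + (-32 - 4*R))) = 1/(6*(-8 - R)*(-31 - 4*R)) = 1/(6*(-31 - 4*R)*(-8 - R)))
21205 - b(-85, K(9)) = 21205 - 1/(6*(8 + 9)*(31 + 4*9)) = 21205 - 1/(6*17*(31 + 36)) = 21205 - 1/(6*17*67) = 21205 - 1*1/6834 = 21205 - 1/6834 = 144914969/6834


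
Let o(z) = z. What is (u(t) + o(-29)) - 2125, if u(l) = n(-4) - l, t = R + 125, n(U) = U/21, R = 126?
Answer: -50509/21 ≈ -2405.2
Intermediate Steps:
n(U) = U/21 (n(U) = U*(1/21) = U/21)
t = 251 (t = 126 + 125 = 251)
u(l) = -4/21 - l (u(l) = (1/21)*(-4) - l = -4/21 - l)
(u(t) + o(-29)) - 2125 = ((-4/21 - 1*251) - 29) - 2125 = ((-4/21 - 251) - 29) - 2125 = (-5275/21 - 29) - 2125 = -5884/21 - 2125 = -50509/21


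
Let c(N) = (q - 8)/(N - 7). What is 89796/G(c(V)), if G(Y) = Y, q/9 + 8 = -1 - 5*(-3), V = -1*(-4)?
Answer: -134694/23 ≈ -5856.3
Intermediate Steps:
V = 4
q = 54 (q = -72 + 9*(-1 - 5*(-3)) = -72 + 9*(-1 + 15) = -72 + 9*14 = -72 + 126 = 54)
c(N) = 46/(-7 + N) (c(N) = (54 - 8)/(N - 7) = 46/(-7 + N))
89796/G(c(V)) = 89796/((46/(-7 + 4))) = 89796/((46/(-3))) = 89796/((46*(-⅓))) = 89796/(-46/3) = 89796*(-3/46) = -134694/23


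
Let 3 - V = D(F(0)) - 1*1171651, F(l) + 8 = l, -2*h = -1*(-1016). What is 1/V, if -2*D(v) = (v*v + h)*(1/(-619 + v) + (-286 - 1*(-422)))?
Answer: 209/238565632 ≈ 8.7607e-7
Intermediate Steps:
h = -508 (h = -(-1)*(-1016)/2 = -½*1016 = -508)
F(l) = -8 + l
D(v) = -(-508 + v²)*(136 + 1/(-619 + v))/2 (D(v) = -(v*v - 508)*(1/(-619 + v) + (-286 - 1*(-422)))/2 = -(v² - 508)*(1/(-619 + v) + (-286 + 422))/2 = -(-508 + v²)*(1/(-619 + v) + 136)/2 = -(-508 + v²)*(136 + 1/(-619 + v))/2)
V = 238565632/209 (V = 3 - ((-42764964 - 136*(-8 + 0)³ + 69088*(-8 + 0) + 84183*(-8 + 0)²)/(2*(-619 + (-8 + 0))) - 1*1171651) = 3 - ((-42764964 - 136*(-8)³ + 69088*(-8) + 84183*(-8)²)/(2*(-619 - 8)) - 1171651) = 3 - ((½)*(-42764964 - 136*(-512) - 552704 + 84183*64)/(-627) - 1171651) = 3 - ((½)*(-1/627)*(-42764964 + 69632 - 552704 + 5387712) - 1171651) = 3 - ((½)*(-1/627)*(-37860324) - 1171651) = 3 - (6310054/209 - 1171651) = 3 - 1*(-238565005/209) = 3 + 238565005/209 = 238565632/209 ≈ 1.1415e+6)
1/V = 1/(238565632/209) = 209/238565632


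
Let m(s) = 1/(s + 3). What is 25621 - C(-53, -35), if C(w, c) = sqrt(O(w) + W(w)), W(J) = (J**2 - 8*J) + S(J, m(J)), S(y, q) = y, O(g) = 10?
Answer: 25621 - sqrt(3190) ≈ 25565.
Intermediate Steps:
m(s) = 1/(3 + s)
W(J) = J**2 - 7*J (W(J) = (J**2 - 8*J) + J = J**2 - 7*J)
C(w, c) = sqrt(10 + w*(-7 + w))
25621 - C(-53, -35) = 25621 - sqrt(10 + (-53)**2 - 7*(-53)) = 25621 - sqrt(10 + 2809 + 371) = 25621 - sqrt(3190)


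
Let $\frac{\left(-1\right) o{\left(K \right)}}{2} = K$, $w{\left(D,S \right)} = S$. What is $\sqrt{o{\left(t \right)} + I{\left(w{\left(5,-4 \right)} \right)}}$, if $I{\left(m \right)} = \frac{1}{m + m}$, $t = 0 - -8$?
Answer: $\frac{i \sqrt{258}}{4} \approx 4.0156 i$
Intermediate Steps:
$t = 8$ ($t = 0 + 8 = 8$)
$o{\left(K \right)} = - 2 K$
$I{\left(m \right)} = \frac{1}{2 m}$
$\sqrt{o{\left(t \right)} + I{\left(w{\left(5,-4 \right)} \right)}} = \sqrt{\left(-2\right) 8 + \frac{1}{2 \left(-4\right)}} = \sqrt{-16 + \frac{1}{2} \left(- \frac{1}{4}\right)} = \sqrt{-16 - \frac{1}{8}} = \sqrt{- \frac{129}{8}} = \frac{i \sqrt{258}}{4}$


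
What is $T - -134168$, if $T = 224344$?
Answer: $358512$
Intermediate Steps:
$T - -134168 = 224344 - -134168 = 224344 + 134168 = 358512$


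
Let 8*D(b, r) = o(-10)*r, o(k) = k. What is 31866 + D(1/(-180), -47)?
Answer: 127699/4 ≈ 31925.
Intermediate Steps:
D(b, r) = -5*r/4 (D(b, r) = (-10*r)/8 = -5*r/4)
31866 + D(1/(-180), -47) = 31866 - 5/4*(-47) = 31866 + 235/4 = 127699/4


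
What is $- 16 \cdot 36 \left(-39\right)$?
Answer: $22464$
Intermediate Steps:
$- 16 \cdot 36 \left(-39\right) = - 576 \left(-39\right) = \left(-1\right) \left(-22464\right) = 22464$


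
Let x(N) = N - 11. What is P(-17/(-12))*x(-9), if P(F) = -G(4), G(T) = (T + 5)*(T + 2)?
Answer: 1080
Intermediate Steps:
G(T) = (2 + T)*(5 + T) (G(T) = (5 + T)*(2 + T) = (2 + T)*(5 + T))
x(N) = -11 + N
P(F) = -54 (P(F) = -(10 + 4² + 7*4) = -(10 + 16 + 28) = -1*54 = -54)
P(-17/(-12))*x(-9) = -54*(-11 - 9) = -54*(-20) = 1080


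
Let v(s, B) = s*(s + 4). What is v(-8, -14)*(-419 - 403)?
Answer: -26304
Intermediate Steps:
v(s, B) = s*(4 + s)
v(-8, -14)*(-419 - 403) = (-8*(4 - 8))*(-419 - 403) = -8*(-4)*(-822) = 32*(-822) = -26304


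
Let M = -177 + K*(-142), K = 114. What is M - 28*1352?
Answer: -54221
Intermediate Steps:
M = -16365 (M = -177 + 114*(-142) = -177 - 16188 = -16365)
M - 28*1352 = -16365 - 28*1352 = -16365 - 1*37856 = -16365 - 37856 = -54221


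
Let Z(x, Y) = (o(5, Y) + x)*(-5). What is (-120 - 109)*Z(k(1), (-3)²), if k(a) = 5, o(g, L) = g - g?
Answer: 5725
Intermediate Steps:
o(g, L) = 0
Z(x, Y) = -5*x (Z(x, Y) = (0 + x)*(-5) = x*(-5) = -5*x)
(-120 - 109)*Z(k(1), (-3)²) = (-120 - 109)*(-5*5) = -229*(-25) = 5725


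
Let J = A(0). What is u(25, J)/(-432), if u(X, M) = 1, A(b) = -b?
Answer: -1/432 ≈ -0.0023148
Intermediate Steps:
J = 0 (J = -1*0 = 0)
u(25, J)/(-432) = 1/(-432) = 1*(-1/432) = -1/432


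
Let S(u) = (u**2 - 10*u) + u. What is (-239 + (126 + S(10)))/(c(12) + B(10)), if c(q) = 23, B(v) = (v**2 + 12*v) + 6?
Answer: -103/249 ≈ -0.41365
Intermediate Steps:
S(u) = u**2 - 9*u
B(v) = 6 + v**2 + 12*v
(-239 + (126 + S(10)))/(c(12) + B(10)) = (-239 + (126 + 10*(-9 + 10)))/(23 + (6 + 10**2 + 12*10)) = (-239 + (126 + 10*1))/(23 + (6 + 100 + 120)) = (-239 + (126 + 10))/(23 + 226) = (-239 + 136)/249 = -103*1/249 = -103/249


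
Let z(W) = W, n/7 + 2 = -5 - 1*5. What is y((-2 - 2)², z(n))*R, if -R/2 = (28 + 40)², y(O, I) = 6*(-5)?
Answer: 277440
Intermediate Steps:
n = -84 (n = -14 + 7*(-5 - 1*5) = -14 + 7*(-5 - 5) = -14 + 7*(-10) = -14 - 70 = -84)
y(O, I) = -30
R = -9248 (R = -2*(28 + 40)² = -2*68² = -2*4624 = -9248)
y((-2 - 2)², z(n))*R = -30*(-9248) = 277440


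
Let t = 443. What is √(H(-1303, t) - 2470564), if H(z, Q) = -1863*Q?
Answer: I*√3295873 ≈ 1815.5*I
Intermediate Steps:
√(H(-1303, t) - 2470564) = √(-1863*443 - 2470564) = √(-825309 - 2470564) = √(-3295873) = I*√3295873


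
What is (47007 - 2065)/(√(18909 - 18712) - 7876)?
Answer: -353963192/62031179 - 44942*√197/62031179 ≈ -5.7164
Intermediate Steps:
(47007 - 2065)/(√(18909 - 18712) - 7876) = 44942/(√197 - 7876) = 44942/(-7876 + √197)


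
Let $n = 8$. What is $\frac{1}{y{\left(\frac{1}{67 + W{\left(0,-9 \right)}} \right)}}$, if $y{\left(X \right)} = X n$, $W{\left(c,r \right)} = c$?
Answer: $\frac{67}{8} \approx 8.375$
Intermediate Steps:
$y{\left(X \right)} = 8 X$ ($y{\left(X \right)} = X 8 = 8 X$)
$\frac{1}{y{\left(\frac{1}{67 + W{\left(0,-9 \right)}} \right)}} = \frac{1}{8 \frac{1}{67 + 0}} = \frac{1}{8 \cdot \frac{1}{67}} = \frac{1}{\frac{8}{67}} = \frac{67}{8}$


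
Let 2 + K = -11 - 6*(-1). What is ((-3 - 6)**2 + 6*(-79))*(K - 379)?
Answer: 151698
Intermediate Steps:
K = -7 (K = -2 + (-11 - 6*(-1)) = -2 + (-11 + 6) = -2 - 5 = -7)
((-3 - 6)**2 + 6*(-79))*(K - 379) = ((-3 - 6)**2 + 6*(-79))*(-7 - 379) = ((-9)**2 - 474)*(-386) = (81 - 474)*(-386) = -393*(-386) = 151698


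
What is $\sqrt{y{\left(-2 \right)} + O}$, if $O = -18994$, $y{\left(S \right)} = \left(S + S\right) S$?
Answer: $i \sqrt{18986} \approx 137.79 i$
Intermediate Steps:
$y{\left(S \right)} = 2 S^{2}$ ($y{\left(S \right)} = 2 S S = 2 S^{2}$)
$\sqrt{y{\left(-2 \right)} + O} = \sqrt{2 \left(-2\right)^{2} - 18994} = \sqrt{2 \cdot 4 - 18994} = \sqrt{8 - 18994} = \sqrt{-18986} = i \sqrt{18986}$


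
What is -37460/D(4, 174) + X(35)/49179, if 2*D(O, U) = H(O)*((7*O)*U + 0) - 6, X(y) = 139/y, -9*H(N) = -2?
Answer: -38687107243/555968595 ≈ -69.585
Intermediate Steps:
H(N) = 2/9 (H(N) = -⅑*(-2) = 2/9)
D(O, U) = -3 + 7*O*U/9 (D(O, U) = (2*((7*O)*U + 0)/9 - 6)/2 = (2*(7*O*U + 0)/9 - 6)/2 = (2*(7*O*U)/9 - 6)/2 = (14*O*U/9 - 6)/2 = (-6 + 14*O*U/9)/2 = -3 + 7*O*U/9)
-37460/D(4, 174) + X(35)/49179 = -37460/(-3 + (7/9)*4*174) + (139/35)/49179 = -37460/(-3 + 1624/3) + (139*(1/35))*(1/49179) = -37460/1615/3 + (139/35)*(1/49179) = -37460*3/1615 + 139/1721265 = -22476/323 + 139/1721265 = -38687107243/555968595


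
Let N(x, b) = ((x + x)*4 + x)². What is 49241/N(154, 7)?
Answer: 49241/1920996 ≈ 0.025633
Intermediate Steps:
N(x, b) = 81*x² (N(x, b) = ((2*x)*4 + x)² = (8*x + x)² = (9*x)² = 81*x²)
49241/N(154, 7) = 49241/((81*154²)) = 49241/((81*23716)) = 49241/1920996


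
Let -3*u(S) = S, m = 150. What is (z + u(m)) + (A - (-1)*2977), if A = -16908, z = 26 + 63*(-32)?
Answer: -15971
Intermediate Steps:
u(S) = -S/3
z = -1990 (z = 26 - 2016 = -1990)
(z + u(m)) + (A - (-1)*2977) = (-1990 - ⅓*150) + (-16908 - (-1)*2977) = (-1990 - 50) + (-16908 - 1*(-2977)) = -2040 + (-16908 + 2977) = -2040 - 13931 = -15971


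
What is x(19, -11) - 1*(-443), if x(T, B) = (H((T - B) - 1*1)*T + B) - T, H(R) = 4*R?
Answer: 2617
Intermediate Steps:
x(T, B) = B - T + T*(-4 - 4*B + 4*T) (x(T, B) = ((4*((T - B) - 1*1))*T + B) - T = ((4*((T - B) - 1))*T + B) - T = ((4*(-1 + T - B))*T + B) - T = ((-4 - 4*B + 4*T)*T + B) - T = (T*(-4 - 4*B + 4*T) + B) - T = (B + T*(-4 - 4*B + 4*T)) - T = B - T + T*(-4 - 4*B + 4*T))
x(19, -11) - 1*(-443) = (-11 - 1*19 - 4*19*(1 - 11 - 1*19)) - 1*(-443) = (-11 - 19 - 4*19*(1 - 11 - 19)) + 443 = (-11 - 19 - 4*19*(-29)) + 443 = (-11 - 19 + 2204) + 443 = 2174 + 443 = 2617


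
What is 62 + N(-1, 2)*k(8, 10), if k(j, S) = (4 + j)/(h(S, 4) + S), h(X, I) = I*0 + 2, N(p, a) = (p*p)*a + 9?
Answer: 73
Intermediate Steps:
N(p, a) = 9 + a*p**2 (N(p, a) = p**2*a + 9 = a*p**2 + 9 = 9 + a*p**2)
h(X, I) = 2 (h(X, I) = 0 + 2 = 2)
k(j, S) = (4 + j)/(2 + S)
62 + N(-1, 2)*k(8, 10) = 62 + (9 + 2*(-1)**2)*((4 + 8)/(2 + 10)) = 62 + (9 + 2*1)*(12/12) = 62 + (9 + 2)*((1/12)*12) = 62 + 11*1 = 62 + 11 = 73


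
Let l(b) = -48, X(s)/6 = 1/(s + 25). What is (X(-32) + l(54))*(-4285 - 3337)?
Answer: 2606724/7 ≈ 3.7239e+5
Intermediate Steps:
X(s) = 6/(25 + s) (X(s) = 6/(s + 25) = 6/(25 + s))
(X(-32) + l(54))*(-4285 - 3337) = (6/(25 - 32) - 48)*(-4285 - 3337) = (6/(-7) - 48)*(-7622) = (6*(-1/7) - 48)*(-7622) = (-6/7 - 48)*(-7622) = -342/7*(-7622) = 2606724/7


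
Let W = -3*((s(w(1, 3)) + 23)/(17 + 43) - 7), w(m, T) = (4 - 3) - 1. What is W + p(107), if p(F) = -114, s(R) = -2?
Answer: -1881/20 ≈ -94.050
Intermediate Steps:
w(m, T) = 0 (w(m, T) = 1 - 1 = 0)
W = 399/20 (W = -3*((-2 + 23)/(17 + 43) - 7) = -3*(21/60 - 7) = -3*(21*(1/60) - 7) = -3*(7/20 - 7) = -3*(-133/20) = 399/20 ≈ 19.950)
W + p(107) = 399/20 - 114 = -1881/20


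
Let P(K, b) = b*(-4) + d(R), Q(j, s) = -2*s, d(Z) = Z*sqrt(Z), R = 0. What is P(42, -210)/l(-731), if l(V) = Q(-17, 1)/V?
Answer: 307020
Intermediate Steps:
d(Z) = Z**(3/2)
P(K, b) = -4*b (P(K, b) = b*(-4) + 0**(3/2) = -4*b + 0 = -4*b)
l(V) = -2/V (l(V) = (-2*1)/V = -2/V)
P(42, -210)/l(-731) = (-4*(-210))/((-2/(-731))) = 840/((-2*(-1/731))) = 840/(2/731) = 840*(731/2) = 307020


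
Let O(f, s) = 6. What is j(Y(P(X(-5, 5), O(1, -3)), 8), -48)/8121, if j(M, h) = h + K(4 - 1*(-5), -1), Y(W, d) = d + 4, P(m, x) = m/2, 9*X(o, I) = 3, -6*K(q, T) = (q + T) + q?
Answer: -305/48726 ≈ -0.0062595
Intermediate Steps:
K(q, T) = -q/3 - T/6 (K(q, T) = -((q + T) + q)/6 = -((T + q) + q)/6 = -(T + 2*q)/6 = -q/3 - T/6)
X(o, I) = ⅓ (X(o, I) = (⅑)*3 = ⅓)
P(m, x) = m/2 (P(m, x) = m*(½) = m/2)
Y(W, d) = 4 + d
j(M, h) = -17/6 + h (j(M, h) = h + (-(4 - 1*(-5))/3 - ⅙*(-1)) = h + (-(4 + 5)/3 + ⅙) = h + (-⅓*9 + ⅙) = h + (-3 + ⅙) = h - 17/6 = -17/6 + h)
j(Y(P(X(-5, 5), O(1, -3)), 8), -48)/8121 = (-17/6 - 48)/8121 = -305/6*1/8121 = -305/48726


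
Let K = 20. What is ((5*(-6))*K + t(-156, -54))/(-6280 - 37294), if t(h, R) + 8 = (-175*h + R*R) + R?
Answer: -14777/21787 ≈ -0.67825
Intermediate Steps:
t(h, R) = -8 + R + R² - 175*h (t(h, R) = -8 + ((-175*h + R*R) + R) = -8 + ((-175*h + R²) + R) = -8 + ((R² - 175*h) + R) = -8 + (R + R² - 175*h) = -8 + R + R² - 175*h)
((5*(-6))*K + t(-156, -54))/(-6280 - 37294) = ((5*(-6))*20 + (-8 - 54 + (-54)² - 175*(-156)))/(-6280 - 37294) = (-30*20 + (-8 - 54 + 2916 + 27300))/(-43574) = (-600 + 30154)*(-1/43574) = 29554*(-1/43574) = -14777/21787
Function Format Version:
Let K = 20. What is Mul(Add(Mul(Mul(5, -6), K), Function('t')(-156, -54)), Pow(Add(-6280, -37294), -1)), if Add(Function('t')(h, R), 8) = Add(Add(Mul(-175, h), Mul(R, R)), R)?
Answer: Rational(-14777, 21787) ≈ -0.67825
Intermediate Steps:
Function('t')(h, R) = Add(-8, R, Pow(R, 2), Mul(-175, h)) (Function('t')(h, R) = Add(-8, Add(Add(Mul(-175, h), Mul(R, R)), R)) = Add(-8, Add(Add(Mul(-175, h), Pow(R, 2)), R)) = Add(-8, Add(Add(Pow(R, 2), Mul(-175, h)), R)) = Add(-8, Add(R, Pow(R, 2), Mul(-175, h))) = Add(-8, R, Pow(R, 2), Mul(-175, h)))
Mul(Add(Mul(Mul(5, -6), K), Function('t')(-156, -54)), Pow(Add(-6280, -37294), -1)) = Mul(Add(Mul(Mul(5, -6), 20), Add(-8, -54, Pow(-54, 2), Mul(-175, -156))), Pow(Add(-6280, -37294), -1)) = Mul(Add(Mul(-30, 20), Add(-8, -54, 2916, 27300)), Pow(-43574, -1)) = Mul(Add(-600, 30154), Rational(-1, 43574)) = Mul(29554, Rational(-1, 43574)) = Rational(-14777, 21787)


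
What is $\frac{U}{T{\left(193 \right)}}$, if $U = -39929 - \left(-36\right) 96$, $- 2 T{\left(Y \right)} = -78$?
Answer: $- \frac{36473}{39} \approx -935.21$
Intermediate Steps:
$T{\left(Y \right)} = 39$ ($T{\left(Y \right)} = \left(- \frac{1}{2}\right) \left(-78\right) = 39$)
$U = -36473$ ($U = -39929 - -3456 = -39929 + 3456 = -36473$)
$\frac{U}{T{\left(193 \right)}} = - \frac{36473}{39}$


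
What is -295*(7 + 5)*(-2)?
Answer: 7080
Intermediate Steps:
-295*(7 + 5)*(-2) = -3540*(-2) = -295*(-24) = 7080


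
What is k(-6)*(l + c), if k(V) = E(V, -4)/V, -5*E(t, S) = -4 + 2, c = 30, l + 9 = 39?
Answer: -4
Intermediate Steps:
l = 30 (l = -9 + 39 = 30)
E(t, S) = ⅖ (E(t, S) = -(-4 + 2)/5 = -⅕*(-2) = ⅖)
k(V) = 2/(5*V)
k(-6)*(l + c) = ((⅖)/(-6))*(30 + 30) = ((⅖)*(-⅙))*60 = -1/15*60 = -4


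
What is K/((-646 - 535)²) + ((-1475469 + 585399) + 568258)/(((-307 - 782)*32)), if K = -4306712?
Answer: 74692631789/12151157832 ≈ 6.1470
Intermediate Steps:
K/((-646 - 535)²) + ((-1475469 + 585399) + 568258)/(((-307 - 782)*32)) = -4306712/(-646 - 535)² + ((-1475469 + 585399) + 568258)/(((-307 - 782)*32)) = -4306712/((-1181)²) + (-890070 + 568258)/((-1089*32)) = -4306712/1394761 - 321812/(-34848) = -4306712*1/1394761 - 321812*(-1/34848) = -4306712/1394761 + 80453/8712 = 74692631789/12151157832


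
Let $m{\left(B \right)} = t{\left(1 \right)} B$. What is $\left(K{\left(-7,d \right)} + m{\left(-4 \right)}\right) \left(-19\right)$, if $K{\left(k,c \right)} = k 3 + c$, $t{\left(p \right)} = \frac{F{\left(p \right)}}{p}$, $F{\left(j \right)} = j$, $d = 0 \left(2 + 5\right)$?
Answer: $475$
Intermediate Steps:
$d = 0$ ($d = 0 \cdot 7 = 0$)
$t{\left(p \right)} = 1$ ($t{\left(p \right)} = \frac{p}{p} = 1$)
$K{\left(k,c \right)} = c + 3 k$ ($K{\left(k,c \right)} = 3 k + c = c + 3 k$)
$m{\left(B \right)} = B$ ($m{\left(B \right)} = 1 B = B$)
$\left(K{\left(-7,d \right)} + m{\left(-4 \right)}\right) \left(-19\right) = \left(\left(0 + 3 \left(-7\right)\right) - 4\right) \left(-19\right) = \left(\left(0 - 21\right) - 4\right) \left(-19\right) = \left(-21 - 4\right) \left(-19\right) = \left(-25\right) \left(-19\right) = 475$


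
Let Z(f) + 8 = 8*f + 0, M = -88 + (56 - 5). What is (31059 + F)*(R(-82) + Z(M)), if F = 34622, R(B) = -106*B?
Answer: 550932228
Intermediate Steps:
M = -37 (M = -88 + 51 = -37)
Z(f) = -8 + 8*f (Z(f) = -8 + (8*f + 0) = -8 + 8*f)
(31059 + F)*(R(-82) + Z(M)) = (31059 + 34622)*(-106*(-82) + (-8 + 8*(-37))) = 65681*(8692 + (-8 - 296)) = 65681*(8692 - 304) = 65681*8388 = 550932228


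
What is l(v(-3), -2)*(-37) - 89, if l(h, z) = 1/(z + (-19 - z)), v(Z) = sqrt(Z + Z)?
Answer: -1654/19 ≈ -87.053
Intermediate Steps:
v(Z) = sqrt(2)*sqrt(Z) (v(Z) = sqrt(2*Z) = sqrt(2)*sqrt(Z))
l(h, z) = -1/19 (l(h, z) = 1/(-19) = -1/19)
l(v(-3), -2)*(-37) - 89 = -1/19*(-37) - 89 = 37/19 - 89 = -1654/19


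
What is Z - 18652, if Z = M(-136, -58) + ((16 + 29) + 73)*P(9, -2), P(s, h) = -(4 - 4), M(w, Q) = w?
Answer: -18788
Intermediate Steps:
P(s, h) = 0 (P(s, h) = -1*0 = 0)
Z = -136 (Z = -136 + ((16 + 29) + 73)*0 = -136 + (45 + 73)*0 = -136 + 118*0 = -136 + 0 = -136)
Z - 18652 = -136 - 18652 = -18788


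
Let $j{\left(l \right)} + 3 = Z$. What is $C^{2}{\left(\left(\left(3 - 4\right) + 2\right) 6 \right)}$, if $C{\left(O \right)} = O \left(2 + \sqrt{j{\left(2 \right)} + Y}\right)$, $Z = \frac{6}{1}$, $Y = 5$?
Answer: $432 + 288 \sqrt{2} \approx 839.29$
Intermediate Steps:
$Z = 6$ ($Z = 6 \cdot 1 = 6$)
$j{\left(l \right)} = 3$ ($j{\left(l \right)} = -3 + 6 = 3$)
$C{\left(O \right)} = O \left(2 + 2 \sqrt{2}\right)$ ($C{\left(O \right)} = O \left(2 + \sqrt{3 + 5}\right) = O \left(2 + \sqrt{8}\right) = O \left(2 + 2 \sqrt{2}\right)$)
$C^{2}{\left(\left(\left(3 - 4\right) + 2\right) 6 \right)} = \left(2 \left(\left(3 - 4\right) + 2\right) 6 \left(1 + \sqrt{2}\right)\right)^{2} = \left(2 \left(-1 + 2\right) 6 \left(1 + \sqrt{2}\right)\right)^{2} = \left(2 \cdot 1 \cdot 6 \left(1 + \sqrt{2}\right)\right)^{2} = \left(2 \cdot 6 \left(1 + \sqrt{2}\right)\right)^{2} = \left(12 + 12 \sqrt{2}\right)^{2}$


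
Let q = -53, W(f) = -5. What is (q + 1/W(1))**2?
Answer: 70756/25 ≈ 2830.2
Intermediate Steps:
(q + 1/W(1))**2 = (-53 + 1/(-5))**2 = (-53 - 1/5)**2 = (-266/5)**2 = 70756/25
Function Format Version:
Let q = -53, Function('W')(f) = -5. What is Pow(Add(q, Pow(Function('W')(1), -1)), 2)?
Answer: Rational(70756, 25) ≈ 2830.2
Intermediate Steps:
Pow(Add(q, Pow(Function('W')(1), -1)), 2) = Pow(Add(-53, Pow(-5, -1)), 2) = Pow(Add(-53, Rational(-1, 5)), 2) = Pow(Rational(-266, 5), 2) = Rational(70756, 25)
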